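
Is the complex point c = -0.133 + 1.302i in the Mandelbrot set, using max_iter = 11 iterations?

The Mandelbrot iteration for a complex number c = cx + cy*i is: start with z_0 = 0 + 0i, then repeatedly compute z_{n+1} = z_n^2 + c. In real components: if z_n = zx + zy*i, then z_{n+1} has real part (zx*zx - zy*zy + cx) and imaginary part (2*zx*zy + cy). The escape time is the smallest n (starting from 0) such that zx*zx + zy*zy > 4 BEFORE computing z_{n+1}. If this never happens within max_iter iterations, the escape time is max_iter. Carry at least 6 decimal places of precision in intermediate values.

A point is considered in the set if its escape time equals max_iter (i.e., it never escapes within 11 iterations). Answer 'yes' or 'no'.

z_0 = 0 + 0i, c = -0.1330 + 1.3020i
Iter 1: z = -0.1330 + 1.3020i, |z|^2 = 1.7129
Iter 2: z = -1.8105 + 0.9557i, |z|^2 = 4.1913
Escaped at iteration 2

Answer: no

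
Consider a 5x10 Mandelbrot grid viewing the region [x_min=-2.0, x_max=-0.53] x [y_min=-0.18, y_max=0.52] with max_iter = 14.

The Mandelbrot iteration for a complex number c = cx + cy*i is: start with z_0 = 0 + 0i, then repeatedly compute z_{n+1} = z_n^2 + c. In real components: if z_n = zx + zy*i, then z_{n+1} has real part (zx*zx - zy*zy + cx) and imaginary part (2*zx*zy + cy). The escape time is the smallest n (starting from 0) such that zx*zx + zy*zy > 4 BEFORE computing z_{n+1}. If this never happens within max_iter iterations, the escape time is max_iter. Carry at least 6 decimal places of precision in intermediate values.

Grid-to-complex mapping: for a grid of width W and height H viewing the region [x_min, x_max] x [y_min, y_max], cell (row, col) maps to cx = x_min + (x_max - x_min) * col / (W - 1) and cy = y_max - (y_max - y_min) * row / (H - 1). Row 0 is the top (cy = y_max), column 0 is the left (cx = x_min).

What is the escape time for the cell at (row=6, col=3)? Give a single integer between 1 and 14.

z_0 = 0 + 0i, c = -0.8975 + 0.0533i
Iter 1: z = -0.8975 + 0.0533i, |z|^2 = 0.8084
Iter 2: z = -0.0948 + -0.0424i, |z|^2 = 0.0108
Iter 3: z = -0.8903 + 0.0614i, |z|^2 = 0.7964
Iter 4: z = -0.1086 + -0.0560i, |z|^2 = 0.0149
Iter 5: z = -0.8888 + 0.0655i, |z|^2 = 0.7943
Iter 6: z = -0.1118 + -0.0631i, |z|^2 = 0.0165
Iter 7: z = -0.8890 + 0.0674i, |z|^2 = 0.7948
Iter 8: z = -0.1117 + -0.0666i, |z|^2 = 0.0169
Iter 9: z = -0.8894 + 0.0682i, |z|^2 = 0.7958
Iter 10: z = -0.1110 + -0.0680i, |z|^2 = 0.0170
Iter 11: z = -0.8898 + 0.0684i, |z|^2 = 0.7964
Iter 12: z = -0.1105 + -0.0685i, |z|^2 = 0.0169
Iter 13: z = -0.8900 + 0.0685i, |z|^2 = 0.7968

Answer: 14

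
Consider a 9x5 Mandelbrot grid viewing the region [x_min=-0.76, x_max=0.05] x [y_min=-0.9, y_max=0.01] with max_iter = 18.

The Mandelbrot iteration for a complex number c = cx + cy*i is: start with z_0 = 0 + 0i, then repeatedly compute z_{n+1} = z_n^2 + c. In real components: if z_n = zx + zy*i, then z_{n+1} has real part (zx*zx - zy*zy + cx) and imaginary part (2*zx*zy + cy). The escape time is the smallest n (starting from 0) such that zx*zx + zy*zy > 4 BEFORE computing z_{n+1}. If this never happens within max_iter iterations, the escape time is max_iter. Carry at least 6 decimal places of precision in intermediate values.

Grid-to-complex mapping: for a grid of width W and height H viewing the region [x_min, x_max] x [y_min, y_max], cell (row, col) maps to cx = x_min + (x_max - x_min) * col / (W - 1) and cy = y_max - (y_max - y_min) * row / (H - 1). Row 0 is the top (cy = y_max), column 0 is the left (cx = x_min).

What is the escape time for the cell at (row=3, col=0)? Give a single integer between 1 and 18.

Answer: 5

Derivation:
z_0 = 0 + 0i, c = -0.7600 + -0.6725i
Iter 1: z = -0.7600 + -0.6725i, |z|^2 = 1.0299
Iter 2: z = -0.6347 + 0.3497i, |z|^2 = 0.5251
Iter 3: z = -0.4795 + -1.1164i, |z|^2 = 1.4762
Iter 4: z = -1.7764 + 0.3981i, |z|^2 = 3.3140
Iter 5: z = 2.2370 + -2.0869i, |z|^2 = 9.3594
Escaped at iteration 5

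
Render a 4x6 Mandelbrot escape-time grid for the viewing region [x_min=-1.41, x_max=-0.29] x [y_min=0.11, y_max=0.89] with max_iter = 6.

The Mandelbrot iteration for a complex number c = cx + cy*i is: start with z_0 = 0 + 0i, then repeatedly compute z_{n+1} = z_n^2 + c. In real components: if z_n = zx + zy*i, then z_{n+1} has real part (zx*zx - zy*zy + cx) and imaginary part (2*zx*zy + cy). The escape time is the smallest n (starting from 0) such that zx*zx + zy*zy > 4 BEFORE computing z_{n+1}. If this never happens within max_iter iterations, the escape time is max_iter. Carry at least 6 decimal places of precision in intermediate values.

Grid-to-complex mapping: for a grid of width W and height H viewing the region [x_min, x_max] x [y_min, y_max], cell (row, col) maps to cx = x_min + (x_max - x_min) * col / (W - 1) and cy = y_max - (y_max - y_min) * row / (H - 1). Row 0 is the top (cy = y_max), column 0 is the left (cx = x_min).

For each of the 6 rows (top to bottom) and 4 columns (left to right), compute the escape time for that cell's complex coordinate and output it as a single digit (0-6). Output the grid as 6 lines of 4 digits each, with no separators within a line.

(row=0, col=0): c = -1.4100 + 0.8900i → escape time 3
(row=0, col=1): c = -1.0367 + 0.8900i → escape time 3
(row=0, col=2): c = -0.6633 + 0.8900i → escape time 4
(row=0, col=3): c = -0.2900 + 0.8900i → escape time 6
(row=1, col=0): c = -1.4100 + 0.7340i → escape time 3
(row=1, col=1): c = -1.0367 + 0.7340i → escape time 3
(row=1, col=2): c = -0.6633 + 0.7340i → escape time 5
(row=1, col=3): c = -0.2900 + 0.7340i → escape time 6
(row=2, col=0): c = -1.4100 + 0.5780i → escape time 3
(row=2, col=1): c = -1.0367 + 0.5780i → escape time 5
(row=2, col=2): c = -0.6633 + 0.5780i → escape time 6
(row=2, col=3): c = -0.2900 + 0.5780i → escape time 6
(row=3, col=0): c = -1.4100 + 0.4220i → escape time 4
(row=3, col=1): c = -1.0367 + 0.4220i → escape time 6
(row=3, col=2): c = -0.6633 + 0.4220i → escape time 6
(row=3, col=3): c = -0.2900 + 0.4220i → escape time 6
(row=4, col=0): c = -1.4100 + 0.2660i → escape time 5
(row=4, col=1): c = -1.0367 + 0.2660i → escape time 6
(row=4, col=2): c = -0.6633 + 0.2660i → escape time 6
(row=4, col=3): c = -0.2900 + 0.2660i → escape time 6
(row=5, col=0): c = -1.4100 + 0.1100i → escape time 6
(row=5, col=1): c = -1.0367 + 0.1100i → escape time 6
(row=5, col=2): c = -0.6633 + 0.1100i → escape time 6
(row=5, col=3): c = -0.2900 + 0.1100i → escape time 6

Answer: 3346
3356
3566
4666
5666
6666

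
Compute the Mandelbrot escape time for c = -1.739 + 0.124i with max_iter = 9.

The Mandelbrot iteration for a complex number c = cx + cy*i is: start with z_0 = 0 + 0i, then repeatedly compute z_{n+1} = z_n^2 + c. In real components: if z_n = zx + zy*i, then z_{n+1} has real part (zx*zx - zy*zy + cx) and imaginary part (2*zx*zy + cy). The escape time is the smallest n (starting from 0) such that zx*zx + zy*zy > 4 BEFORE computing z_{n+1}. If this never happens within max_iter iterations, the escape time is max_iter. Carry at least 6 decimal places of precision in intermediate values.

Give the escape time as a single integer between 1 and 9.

Answer: 4

Derivation:
z_0 = 0 + 0i, c = -1.7390 + 0.1240i
Iter 1: z = -1.7390 + 0.1240i, |z|^2 = 3.0395
Iter 2: z = 1.2697 + -0.3073i, |z|^2 = 1.7067
Iter 3: z = -0.2212 + -0.6563i, |z|^2 = 0.4797
Iter 4: z = -2.1208 + 0.4143i, |z|^2 = 4.6696
Escaped at iteration 4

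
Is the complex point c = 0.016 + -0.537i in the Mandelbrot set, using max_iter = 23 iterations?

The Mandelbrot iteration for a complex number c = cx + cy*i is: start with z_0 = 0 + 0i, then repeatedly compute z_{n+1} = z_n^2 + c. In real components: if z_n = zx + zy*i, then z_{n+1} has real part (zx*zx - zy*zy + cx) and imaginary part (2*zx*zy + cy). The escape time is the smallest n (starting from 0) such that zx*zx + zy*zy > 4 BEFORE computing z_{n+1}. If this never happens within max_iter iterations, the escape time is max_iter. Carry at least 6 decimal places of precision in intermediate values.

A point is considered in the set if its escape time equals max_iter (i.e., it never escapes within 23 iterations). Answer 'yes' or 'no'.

Answer: yes

Derivation:
z_0 = 0 + 0i, c = 0.0160 + -0.5370i
Iter 1: z = 0.0160 + -0.5370i, |z|^2 = 0.2886
Iter 2: z = -0.2721 + -0.5542i, |z|^2 = 0.3812
Iter 3: z = -0.2171 + -0.2354i, |z|^2 = 0.1025
Iter 4: z = 0.0077 + -0.4348i, |z|^2 = 0.1891
Iter 5: z = -0.1730 + -0.5437i, |z|^2 = 0.3255
Iter 6: z = -0.2497 + -0.3489i, |z|^2 = 0.1841
Iter 7: z = -0.0434 + -0.3628i, |z|^2 = 0.1335
Iter 8: z = -0.1137 + -0.5055i, |z|^2 = 0.2685
Iter 9: z = -0.2266 + -0.4220i, |z|^2 = 0.2295
Iter 10: z = -0.1107 + -0.3457i, |z|^2 = 0.1318
Iter 11: z = -0.0913 + -0.4604i, |z|^2 = 0.2203
Iter 12: z = -0.1877 + -0.4530i, |z|^2 = 0.2404
Iter 13: z = -0.1540 + -0.3670i, |z|^2 = 0.1584
Iter 14: z = -0.0950 + -0.4240i, |z|^2 = 0.1888
Iter 15: z = -0.1548 + -0.4565i, |z|^2 = 0.2323
Iter 16: z = -0.1684 + -0.3957i, |z|^2 = 0.1850
Iter 17: z = -0.1122 + -0.4037i, |z|^2 = 0.1756
Iter 18: z = -0.1344 + -0.4464i, |z|^2 = 0.2173
Iter 19: z = -0.1652 + -0.4170i, |z|^2 = 0.2012
Iter 20: z = -0.1306 + -0.3992i, |z|^2 = 0.1764
Iter 21: z = -0.1263 + -0.4327i, |z|^2 = 0.2032
Iter 22: z = -0.1553 + -0.4277i, |z|^2 = 0.2070
Did not escape in 23 iterations → in set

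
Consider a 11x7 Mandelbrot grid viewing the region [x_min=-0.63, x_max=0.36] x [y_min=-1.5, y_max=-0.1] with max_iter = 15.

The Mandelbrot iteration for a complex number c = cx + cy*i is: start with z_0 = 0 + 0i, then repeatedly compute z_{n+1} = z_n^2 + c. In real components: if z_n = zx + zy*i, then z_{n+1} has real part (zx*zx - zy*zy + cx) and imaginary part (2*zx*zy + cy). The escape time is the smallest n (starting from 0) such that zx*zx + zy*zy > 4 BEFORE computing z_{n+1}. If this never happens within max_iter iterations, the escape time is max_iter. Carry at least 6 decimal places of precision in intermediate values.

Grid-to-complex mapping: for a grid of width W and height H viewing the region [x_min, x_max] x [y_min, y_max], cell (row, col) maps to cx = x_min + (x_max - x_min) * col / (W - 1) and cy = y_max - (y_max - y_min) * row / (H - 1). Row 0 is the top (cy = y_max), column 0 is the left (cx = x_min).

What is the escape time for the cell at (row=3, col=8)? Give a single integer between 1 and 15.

z_0 = 0 + 0i, c = 0.1620 + -0.8000i
Iter 1: z = 0.1620 + -0.8000i, |z|^2 = 0.6662
Iter 2: z = -0.4518 + -1.0592i, |z|^2 = 1.3260
Iter 3: z = -0.7558 + 0.1570i, |z|^2 = 0.5959
Iter 4: z = 0.7086 + -1.0373i, |z|^2 = 1.5782
Iter 5: z = -0.4119 + -2.2701i, |z|^2 = 5.3232
Escaped at iteration 5

Answer: 5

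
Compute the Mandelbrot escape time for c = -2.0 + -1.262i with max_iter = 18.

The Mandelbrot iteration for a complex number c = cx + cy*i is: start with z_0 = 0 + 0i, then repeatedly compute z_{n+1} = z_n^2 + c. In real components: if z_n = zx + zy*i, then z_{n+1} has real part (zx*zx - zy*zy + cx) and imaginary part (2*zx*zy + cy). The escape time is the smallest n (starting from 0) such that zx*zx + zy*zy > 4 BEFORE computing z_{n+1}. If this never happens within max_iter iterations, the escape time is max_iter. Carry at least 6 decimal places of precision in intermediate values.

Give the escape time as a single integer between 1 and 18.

z_0 = 0 + 0i, c = -2.0000 + -1.2620i
Iter 1: z = -2.0000 + -1.2620i, |z|^2 = 5.5926
Escaped at iteration 1

Answer: 1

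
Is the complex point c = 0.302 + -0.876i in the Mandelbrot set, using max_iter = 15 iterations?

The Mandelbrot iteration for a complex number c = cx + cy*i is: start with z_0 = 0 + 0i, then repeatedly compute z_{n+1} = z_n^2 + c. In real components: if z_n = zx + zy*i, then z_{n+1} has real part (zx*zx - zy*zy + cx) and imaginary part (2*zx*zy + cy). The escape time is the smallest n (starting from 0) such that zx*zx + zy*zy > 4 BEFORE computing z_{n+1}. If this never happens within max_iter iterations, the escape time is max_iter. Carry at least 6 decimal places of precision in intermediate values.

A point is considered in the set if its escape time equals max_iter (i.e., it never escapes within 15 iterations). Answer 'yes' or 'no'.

z_0 = 0 + 0i, c = 0.3020 + -0.8760i
Iter 1: z = 0.3020 + -0.8760i, |z|^2 = 0.8586
Iter 2: z = -0.3742 + -1.4051i, |z|^2 = 2.1143
Iter 3: z = -1.5323 + 0.1755i, |z|^2 = 2.3788
Iter 4: z = 2.6192 + -1.4138i, |z|^2 = 8.8591
Escaped at iteration 4

Answer: no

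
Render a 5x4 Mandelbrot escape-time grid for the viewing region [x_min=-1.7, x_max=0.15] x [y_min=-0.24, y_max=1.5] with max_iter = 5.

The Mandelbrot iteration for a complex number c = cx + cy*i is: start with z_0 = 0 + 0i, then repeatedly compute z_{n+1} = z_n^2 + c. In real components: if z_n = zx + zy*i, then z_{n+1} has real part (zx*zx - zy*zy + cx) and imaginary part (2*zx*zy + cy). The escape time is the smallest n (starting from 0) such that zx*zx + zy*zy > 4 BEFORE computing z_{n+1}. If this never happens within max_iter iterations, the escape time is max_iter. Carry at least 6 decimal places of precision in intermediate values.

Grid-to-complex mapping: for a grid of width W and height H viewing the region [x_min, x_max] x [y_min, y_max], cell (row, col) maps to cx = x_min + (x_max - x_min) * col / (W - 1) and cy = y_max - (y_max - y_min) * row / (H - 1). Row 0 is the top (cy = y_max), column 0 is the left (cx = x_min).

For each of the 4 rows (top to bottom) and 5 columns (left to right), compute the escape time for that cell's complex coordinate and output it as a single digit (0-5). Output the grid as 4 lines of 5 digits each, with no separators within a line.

Answer: 12222
23454
45555
45555

Derivation:
(row=0, col=0): c = -1.7000 + 1.5000i → escape time 1
(row=0, col=1): c = -1.2375 + 1.5000i → escape time 2
(row=0, col=2): c = -0.7750 + 1.5000i → escape time 2
(row=0, col=3): c = -0.3125 + 1.5000i → escape time 2
(row=0, col=4): c = 0.1500 + 1.5000i → escape time 2
(row=1, col=0): c = -1.7000 + 0.9200i → escape time 2
(row=1, col=1): c = -1.2375 + 0.9200i → escape time 3
(row=1, col=2): c = -0.7750 + 0.9200i → escape time 4
(row=1, col=3): c = -0.3125 + 0.9200i → escape time 5
(row=1, col=4): c = 0.1500 + 0.9200i → escape time 4
(row=2, col=0): c = -1.7000 + 0.3400i → escape time 4
(row=2, col=1): c = -1.2375 + 0.3400i → escape time 5
(row=2, col=2): c = -0.7750 + 0.3400i → escape time 5
(row=2, col=3): c = -0.3125 + 0.3400i → escape time 5
(row=2, col=4): c = 0.1500 + 0.3400i → escape time 5
(row=3, col=0): c = -1.7000 + -0.2400i → escape time 4
(row=3, col=1): c = -1.2375 + -0.2400i → escape time 5
(row=3, col=2): c = -0.7750 + -0.2400i → escape time 5
(row=3, col=3): c = -0.3125 + -0.2400i → escape time 5
(row=3, col=4): c = 0.1500 + -0.2400i → escape time 5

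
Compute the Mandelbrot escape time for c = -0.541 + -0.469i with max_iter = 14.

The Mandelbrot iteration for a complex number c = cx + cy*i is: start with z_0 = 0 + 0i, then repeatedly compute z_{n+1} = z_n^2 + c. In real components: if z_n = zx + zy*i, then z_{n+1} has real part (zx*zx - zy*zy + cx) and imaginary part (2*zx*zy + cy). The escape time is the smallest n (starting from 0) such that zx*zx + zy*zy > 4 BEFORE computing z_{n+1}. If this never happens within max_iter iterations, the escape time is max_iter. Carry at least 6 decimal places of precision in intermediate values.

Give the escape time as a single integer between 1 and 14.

z_0 = 0 + 0i, c = -0.5410 + -0.4690i
Iter 1: z = -0.5410 + -0.4690i, |z|^2 = 0.5126
Iter 2: z = -0.4683 + 0.0385i, |z|^2 = 0.2208
Iter 3: z = -0.3232 + -0.5050i, |z|^2 = 0.3595
Iter 4: z = -0.6916 + -0.1426i, |z|^2 = 0.4986
Iter 5: z = -0.0830 + -0.2718i, |z|^2 = 0.0808
Iter 6: z = -0.6080 + -0.4239i, |z|^2 = 0.5493
Iter 7: z = -0.3510 + 0.0464i, |z|^2 = 0.1254
Iter 8: z = -0.4199 + -0.5016i, |z|^2 = 0.4279
Iter 9: z = -0.6162 + -0.0477i, |z|^2 = 0.3820
Iter 10: z = -0.1635 + -0.4102i, |z|^2 = 0.1950
Iter 11: z = -0.6825 + -0.3348i, |z|^2 = 0.5779
Iter 12: z = -0.1873 + -0.0119i, |z|^2 = 0.0352
Iter 13: z = -0.5061 + -0.4645i, |z|^2 = 0.4719

Answer: 14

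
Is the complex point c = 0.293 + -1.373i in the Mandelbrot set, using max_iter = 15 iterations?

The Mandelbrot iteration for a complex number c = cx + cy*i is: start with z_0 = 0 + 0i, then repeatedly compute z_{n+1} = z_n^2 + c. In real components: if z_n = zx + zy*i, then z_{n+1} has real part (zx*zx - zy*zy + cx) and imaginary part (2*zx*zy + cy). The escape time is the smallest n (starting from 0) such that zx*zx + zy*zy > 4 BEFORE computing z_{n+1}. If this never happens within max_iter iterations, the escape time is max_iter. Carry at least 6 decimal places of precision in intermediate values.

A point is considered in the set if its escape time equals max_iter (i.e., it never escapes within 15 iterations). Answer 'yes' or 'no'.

Answer: no

Derivation:
z_0 = 0 + 0i, c = 0.2930 + -1.3730i
Iter 1: z = 0.2930 + -1.3730i, |z|^2 = 1.9710
Iter 2: z = -1.5063 + -2.1776i, |z|^2 = 7.0107
Escaped at iteration 2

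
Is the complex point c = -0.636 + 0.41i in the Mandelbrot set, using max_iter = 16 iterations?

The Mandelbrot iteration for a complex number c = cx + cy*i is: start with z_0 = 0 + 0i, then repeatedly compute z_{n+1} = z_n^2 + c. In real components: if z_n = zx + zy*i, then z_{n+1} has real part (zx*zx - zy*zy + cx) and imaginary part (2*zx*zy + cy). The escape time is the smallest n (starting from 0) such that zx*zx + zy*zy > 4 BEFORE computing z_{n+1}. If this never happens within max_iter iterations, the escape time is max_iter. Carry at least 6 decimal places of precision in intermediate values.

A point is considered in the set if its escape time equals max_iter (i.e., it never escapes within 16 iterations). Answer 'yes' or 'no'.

z_0 = 0 + 0i, c = -0.6360 + 0.4100i
Iter 1: z = -0.6360 + 0.4100i, |z|^2 = 0.5726
Iter 2: z = -0.3996 + -0.1115i, |z|^2 = 0.1721
Iter 3: z = -0.4888 + 0.4991i, |z|^2 = 0.4880
Iter 4: z = -0.6462 + -0.0779i, |z|^2 = 0.4237
Iter 5: z = -0.2244 + 0.5107i, |z|^2 = 0.3112
Iter 6: z = -0.8464 + 0.1808i, |z|^2 = 0.7491
Iter 7: z = 0.0478 + 0.1040i, |z|^2 = 0.0131
Iter 8: z = -0.6445 + 0.4199i, |z|^2 = 0.5918
Iter 9: z = -0.3969 + -0.1313i, |z|^2 = 0.1748
Iter 10: z = -0.4957 + 0.5142i, |z|^2 = 0.5102
Iter 11: z = -0.6547 + -0.0998i, |z|^2 = 0.4386
Iter 12: z = -0.2173 + 0.5407i, |z|^2 = 0.3396
Iter 13: z = -0.8812 + 0.1750i, |z|^2 = 0.8071
Iter 14: z = 0.1098 + 0.1016i, |z|^2 = 0.0224
Iter 15: z = -0.6343 + 0.4323i, |z|^2 = 0.5892
Did not escape in 16 iterations → in set

Answer: yes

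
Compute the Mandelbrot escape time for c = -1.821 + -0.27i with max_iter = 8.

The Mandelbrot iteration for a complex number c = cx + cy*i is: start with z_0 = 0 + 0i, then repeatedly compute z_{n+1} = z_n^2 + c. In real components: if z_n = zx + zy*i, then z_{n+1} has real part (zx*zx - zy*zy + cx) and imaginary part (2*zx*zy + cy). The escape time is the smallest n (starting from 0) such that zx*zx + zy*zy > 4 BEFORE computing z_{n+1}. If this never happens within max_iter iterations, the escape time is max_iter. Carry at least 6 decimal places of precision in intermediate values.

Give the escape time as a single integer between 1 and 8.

Answer: 4

Derivation:
z_0 = 0 + 0i, c = -1.8210 + -0.2700i
Iter 1: z = -1.8210 + -0.2700i, |z|^2 = 3.3889
Iter 2: z = 1.4221 + 0.7133i, |z|^2 = 2.5313
Iter 3: z = -0.3074 + 1.7589i, |z|^2 = 3.1883
Iter 4: z = -4.8204 + -1.3513i, |z|^2 = 25.0622
Escaped at iteration 4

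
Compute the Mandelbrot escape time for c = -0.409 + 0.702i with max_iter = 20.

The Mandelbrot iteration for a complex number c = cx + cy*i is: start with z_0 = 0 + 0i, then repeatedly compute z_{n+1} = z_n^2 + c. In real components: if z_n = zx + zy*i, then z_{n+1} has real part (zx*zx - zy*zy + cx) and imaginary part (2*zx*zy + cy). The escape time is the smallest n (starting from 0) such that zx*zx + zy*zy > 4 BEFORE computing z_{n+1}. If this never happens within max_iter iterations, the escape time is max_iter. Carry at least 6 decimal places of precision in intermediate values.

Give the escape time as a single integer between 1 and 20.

z_0 = 0 + 0i, c = -0.4090 + 0.7020i
Iter 1: z = -0.4090 + 0.7020i, |z|^2 = 0.6601
Iter 2: z = -0.7345 + 0.1278i, |z|^2 = 0.5558
Iter 3: z = 0.1142 + 0.5143i, |z|^2 = 0.2776
Iter 4: z = -0.6605 + 0.8195i, |z|^2 = 1.1078
Iter 5: z = -0.6443 + -0.3805i, |z|^2 = 0.5599
Iter 6: z = -0.1386 + 1.1923i, |z|^2 = 1.4408
Iter 7: z = -1.8113 + 0.3714i, |z|^2 = 3.4188
Iter 8: z = 2.7339 + -0.6436i, |z|^2 = 7.8884
Escaped at iteration 8

Answer: 8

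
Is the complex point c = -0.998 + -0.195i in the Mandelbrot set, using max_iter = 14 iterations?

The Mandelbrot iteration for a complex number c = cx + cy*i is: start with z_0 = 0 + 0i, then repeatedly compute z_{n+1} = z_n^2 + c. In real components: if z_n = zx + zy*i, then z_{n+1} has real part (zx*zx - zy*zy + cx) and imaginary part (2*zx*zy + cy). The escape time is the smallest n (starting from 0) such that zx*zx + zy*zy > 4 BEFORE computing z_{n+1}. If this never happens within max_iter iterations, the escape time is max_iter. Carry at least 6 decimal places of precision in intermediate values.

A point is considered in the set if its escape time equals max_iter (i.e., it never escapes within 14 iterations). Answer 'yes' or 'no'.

z_0 = 0 + 0i, c = -0.9980 + -0.1950i
Iter 1: z = -0.9980 + -0.1950i, |z|^2 = 1.0340
Iter 2: z = -0.0400 + 0.1942i, |z|^2 = 0.0393
Iter 3: z = -1.0341 + -0.2105i, |z|^2 = 1.1137
Iter 4: z = 0.0271 + 0.2405i, |z|^2 = 0.0586
Iter 5: z = -1.0551 + -0.1820i, |z|^2 = 1.1463
Iter 6: z = 0.0821 + 0.1890i, |z|^2 = 0.0425
Iter 7: z = -1.0270 + -0.1640i, |z|^2 = 1.0816
Iter 8: z = 0.0298 + 0.1418i, |z|^2 = 0.0210
Iter 9: z = -1.0172 + -0.1865i, |z|^2 = 1.0695
Iter 10: z = 0.0019 + 0.1845i, |z|^2 = 0.0340
Iter 11: z = -1.0320 + -0.1943i, |z|^2 = 1.1029
Iter 12: z = 0.0294 + 0.2060i, |z|^2 = 0.0433
Iter 13: z = -1.0396 + -0.1829i, |z|^2 = 1.1142
Did not escape in 14 iterations → in set

Answer: yes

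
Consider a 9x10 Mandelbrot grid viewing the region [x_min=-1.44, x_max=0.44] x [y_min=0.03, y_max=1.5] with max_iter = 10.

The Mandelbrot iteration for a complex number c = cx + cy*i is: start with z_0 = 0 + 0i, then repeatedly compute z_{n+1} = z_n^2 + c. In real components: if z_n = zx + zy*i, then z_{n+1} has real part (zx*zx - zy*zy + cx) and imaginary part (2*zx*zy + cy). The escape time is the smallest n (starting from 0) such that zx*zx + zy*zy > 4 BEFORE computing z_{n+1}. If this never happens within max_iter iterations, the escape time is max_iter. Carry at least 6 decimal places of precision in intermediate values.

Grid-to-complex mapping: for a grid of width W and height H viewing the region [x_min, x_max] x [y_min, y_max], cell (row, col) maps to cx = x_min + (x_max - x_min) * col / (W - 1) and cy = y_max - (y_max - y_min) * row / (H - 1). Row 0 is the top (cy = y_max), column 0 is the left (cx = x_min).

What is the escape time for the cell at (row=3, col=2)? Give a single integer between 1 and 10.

Answer: 3

Derivation:
z_0 = 0 + 0i, c = -0.9700 + 1.0100i
Iter 1: z = -0.9700 + 1.0100i, |z|^2 = 1.9610
Iter 2: z = -1.0492 + -0.9494i, |z|^2 = 2.0022
Iter 3: z = -0.7705 + 3.0022i, |z|^2 = 9.6071
Escaped at iteration 3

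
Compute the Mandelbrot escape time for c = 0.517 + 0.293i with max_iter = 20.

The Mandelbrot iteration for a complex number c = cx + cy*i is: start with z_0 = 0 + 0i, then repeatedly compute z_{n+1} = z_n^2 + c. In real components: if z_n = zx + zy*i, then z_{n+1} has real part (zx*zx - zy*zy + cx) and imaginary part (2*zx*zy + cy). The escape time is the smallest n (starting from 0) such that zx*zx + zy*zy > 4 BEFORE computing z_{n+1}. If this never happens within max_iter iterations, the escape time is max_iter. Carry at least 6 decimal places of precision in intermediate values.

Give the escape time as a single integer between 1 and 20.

Answer: 5

Derivation:
z_0 = 0 + 0i, c = 0.5170 + 0.2930i
Iter 1: z = 0.5170 + 0.2930i, |z|^2 = 0.3531
Iter 2: z = 0.6984 + 0.5960i, |z|^2 = 0.8430
Iter 3: z = 0.6496 + 1.1255i, |z|^2 = 1.6888
Iter 4: z = -0.3277 + 1.7553i, |z|^2 = 3.1886
Iter 5: z = -2.4568 + -0.8574i, |z|^2 = 6.7712
Escaped at iteration 5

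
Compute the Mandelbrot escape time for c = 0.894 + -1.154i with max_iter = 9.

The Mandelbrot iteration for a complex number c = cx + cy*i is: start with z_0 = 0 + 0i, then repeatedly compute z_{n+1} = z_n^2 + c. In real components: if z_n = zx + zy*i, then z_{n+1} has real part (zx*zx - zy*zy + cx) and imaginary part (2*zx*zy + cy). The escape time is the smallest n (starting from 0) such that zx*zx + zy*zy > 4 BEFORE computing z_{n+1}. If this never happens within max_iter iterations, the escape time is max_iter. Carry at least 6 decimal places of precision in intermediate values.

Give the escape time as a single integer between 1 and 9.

z_0 = 0 + 0i, c = 0.8940 + -1.1540i
Iter 1: z = 0.8940 + -1.1540i, |z|^2 = 2.1310
Iter 2: z = 0.3615 + -3.2174i, |z|^2 = 10.4821
Escaped at iteration 2

Answer: 2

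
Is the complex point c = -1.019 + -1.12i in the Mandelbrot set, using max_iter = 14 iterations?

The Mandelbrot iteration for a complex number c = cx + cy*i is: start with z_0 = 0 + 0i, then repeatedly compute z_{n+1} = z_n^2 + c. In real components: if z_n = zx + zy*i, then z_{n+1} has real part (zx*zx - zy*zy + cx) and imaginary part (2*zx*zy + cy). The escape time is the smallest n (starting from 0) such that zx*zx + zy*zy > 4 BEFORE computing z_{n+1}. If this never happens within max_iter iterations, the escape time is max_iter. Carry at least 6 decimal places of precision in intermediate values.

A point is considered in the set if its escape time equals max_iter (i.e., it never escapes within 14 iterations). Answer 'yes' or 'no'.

Answer: no

Derivation:
z_0 = 0 + 0i, c = -1.0190 + -1.1200i
Iter 1: z = -1.0190 + -1.1200i, |z|^2 = 2.2928
Iter 2: z = -1.2350 + 1.1626i, |z|^2 = 2.8769
Iter 3: z = -0.8452 + -3.9916i, |z|^2 = 16.6474
Escaped at iteration 3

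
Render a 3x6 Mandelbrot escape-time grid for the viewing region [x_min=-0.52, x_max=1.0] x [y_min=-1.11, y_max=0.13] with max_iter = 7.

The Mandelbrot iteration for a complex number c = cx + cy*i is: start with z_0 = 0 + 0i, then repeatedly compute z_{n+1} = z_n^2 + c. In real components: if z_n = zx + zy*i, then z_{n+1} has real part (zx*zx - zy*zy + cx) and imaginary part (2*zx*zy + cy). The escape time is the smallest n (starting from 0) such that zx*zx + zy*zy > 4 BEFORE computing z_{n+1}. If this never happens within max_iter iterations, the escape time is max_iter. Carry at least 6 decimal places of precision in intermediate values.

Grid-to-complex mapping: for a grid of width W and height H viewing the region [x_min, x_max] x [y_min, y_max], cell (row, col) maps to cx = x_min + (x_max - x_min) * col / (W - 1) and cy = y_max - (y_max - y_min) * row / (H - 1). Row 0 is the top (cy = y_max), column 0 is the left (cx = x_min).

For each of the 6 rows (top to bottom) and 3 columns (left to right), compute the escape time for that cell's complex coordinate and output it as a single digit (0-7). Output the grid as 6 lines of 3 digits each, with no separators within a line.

(row=0, col=0): c = -0.5200 + 0.1300i → escape time 7
(row=0, col=1): c = 0.2400 + 0.1300i → escape time 7
(row=0, col=2): c = 1.0000 + 0.1300i → escape time 2
(row=1, col=0): c = -0.5200 + -0.1180i → escape time 7
(row=1, col=1): c = 0.2400 + -0.1180i → escape time 7
(row=1, col=2): c = 1.0000 + -0.1180i → escape time 2
(row=2, col=0): c = -0.5200 + -0.3660i → escape time 7
(row=2, col=1): c = 0.2400 + -0.3660i → escape time 7
(row=2, col=2): c = 1.0000 + -0.3660i → escape time 2
(row=3, col=0): c = -0.5200 + -0.6140i → escape time 7
(row=3, col=1): c = 0.2400 + -0.6140i → escape time 7
(row=3, col=2): c = 1.0000 + -0.6140i → escape time 2
(row=4, col=0): c = -0.5200 + -0.8620i → escape time 4
(row=4, col=1): c = 0.2400 + -0.8620i → escape time 4
(row=4, col=2): c = 1.0000 + -0.8620i → escape time 2
(row=5, col=0): c = -0.5200 + -1.1100i → escape time 3
(row=5, col=1): c = 0.2400 + -1.1100i → escape time 3
(row=5, col=2): c = 1.0000 + -1.1100i → escape time 2

Answer: 772
772
772
772
442
332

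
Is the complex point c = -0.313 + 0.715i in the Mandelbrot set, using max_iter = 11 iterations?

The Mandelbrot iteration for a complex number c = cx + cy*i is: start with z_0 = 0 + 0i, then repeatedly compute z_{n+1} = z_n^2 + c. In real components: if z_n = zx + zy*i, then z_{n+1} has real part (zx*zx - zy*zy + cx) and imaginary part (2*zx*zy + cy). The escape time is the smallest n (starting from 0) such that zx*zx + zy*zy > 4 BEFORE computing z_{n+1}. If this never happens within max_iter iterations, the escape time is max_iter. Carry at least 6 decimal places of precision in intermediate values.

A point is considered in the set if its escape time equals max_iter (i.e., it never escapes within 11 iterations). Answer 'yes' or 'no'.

Answer: no

Derivation:
z_0 = 0 + 0i, c = -0.3130 + 0.7150i
Iter 1: z = -0.3130 + 0.7150i, |z|^2 = 0.6092
Iter 2: z = -0.7263 + 0.2674i, |z|^2 = 0.5990
Iter 3: z = 0.1429 + 0.3266i, |z|^2 = 0.1271
Iter 4: z = -0.3992 + 0.8084i, |z|^2 = 0.8128
Iter 5: z = -0.8071 + 0.0696i, |z|^2 = 0.6562
Iter 6: z = 0.3335 + 0.6027i, |z|^2 = 0.4745
Iter 7: z = -0.5650 + 1.1170i, |z|^2 = 1.5670
Iter 8: z = -1.2415 + -0.5473i, |z|^2 = 1.8409
Iter 9: z = 0.9288 + 2.0740i, |z|^2 = 5.1643
Escaped at iteration 9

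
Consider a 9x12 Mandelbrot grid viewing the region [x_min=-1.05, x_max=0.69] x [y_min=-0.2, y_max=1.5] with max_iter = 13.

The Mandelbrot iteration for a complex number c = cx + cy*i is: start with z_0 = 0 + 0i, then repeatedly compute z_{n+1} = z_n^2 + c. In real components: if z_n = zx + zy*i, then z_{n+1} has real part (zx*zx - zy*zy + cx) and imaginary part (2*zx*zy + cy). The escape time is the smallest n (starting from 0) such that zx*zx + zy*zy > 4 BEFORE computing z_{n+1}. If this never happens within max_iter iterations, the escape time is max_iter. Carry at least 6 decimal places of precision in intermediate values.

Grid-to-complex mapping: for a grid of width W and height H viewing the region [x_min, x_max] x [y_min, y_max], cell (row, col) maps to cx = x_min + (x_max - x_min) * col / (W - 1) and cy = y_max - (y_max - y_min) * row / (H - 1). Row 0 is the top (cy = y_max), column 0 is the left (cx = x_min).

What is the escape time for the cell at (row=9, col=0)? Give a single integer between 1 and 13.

z_0 = 0 + 0i, c = -1.0500 + 0.1091i
Iter 1: z = -1.0500 + 0.1091i, |z|^2 = 1.1144
Iter 2: z = 0.0406 + -0.1200i, |z|^2 = 0.0160
Iter 3: z = -1.0628 + 0.0993i, |z|^2 = 1.1393
Iter 4: z = 0.0696 + -0.1021i, |z|^2 = 0.0153
Iter 5: z = -1.0556 + 0.0949i, |z|^2 = 1.1232
Iter 6: z = 0.0552 + -0.0912i, |z|^2 = 0.0114
Iter 7: z = -1.0553 + 0.0990i, |z|^2 = 1.1234
Iter 8: z = 0.0538 + -0.0999i, |z|^2 = 0.0129
Iter 9: z = -1.0571 + 0.0983i, |z|^2 = 1.1271
Iter 10: z = 0.0577 + -0.0988i, |z|^2 = 0.0131
Iter 11: z = -1.0564 + 0.0977i, |z|^2 = 1.1256
Iter 12: z = 0.0565 + -0.0973i, |z|^2 = 0.0127

Answer: 13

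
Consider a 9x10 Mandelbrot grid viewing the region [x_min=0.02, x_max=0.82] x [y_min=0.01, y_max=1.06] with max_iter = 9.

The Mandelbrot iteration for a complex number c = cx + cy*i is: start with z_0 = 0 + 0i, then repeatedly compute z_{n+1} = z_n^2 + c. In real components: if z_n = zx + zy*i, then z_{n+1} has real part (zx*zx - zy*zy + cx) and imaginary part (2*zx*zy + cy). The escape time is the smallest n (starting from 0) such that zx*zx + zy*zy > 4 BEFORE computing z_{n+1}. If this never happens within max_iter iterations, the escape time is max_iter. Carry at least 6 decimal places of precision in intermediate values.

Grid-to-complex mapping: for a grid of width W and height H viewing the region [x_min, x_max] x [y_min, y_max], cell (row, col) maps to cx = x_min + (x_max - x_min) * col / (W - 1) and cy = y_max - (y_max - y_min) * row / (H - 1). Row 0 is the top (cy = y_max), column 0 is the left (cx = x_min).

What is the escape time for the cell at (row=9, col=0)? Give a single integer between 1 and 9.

z_0 = 0 + 0i, c = 0.0200 + 0.0100i
Iter 1: z = 0.0200 + 0.0100i, |z|^2 = 0.0005
Iter 2: z = 0.0203 + 0.0104i, |z|^2 = 0.0005
Iter 3: z = 0.0203 + 0.0104i, |z|^2 = 0.0005
Iter 4: z = 0.0203 + 0.0104i, |z|^2 = 0.0005
Iter 5: z = 0.0203 + 0.0104i, |z|^2 = 0.0005
Iter 6: z = 0.0203 + 0.0104i, |z|^2 = 0.0005
Iter 7: z = 0.0203 + 0.0104i, |z|^2 = 0.0005
Iter 8: z = 0.0203 + 0.0104i, |z|^2 = 0.0005

Answer: 9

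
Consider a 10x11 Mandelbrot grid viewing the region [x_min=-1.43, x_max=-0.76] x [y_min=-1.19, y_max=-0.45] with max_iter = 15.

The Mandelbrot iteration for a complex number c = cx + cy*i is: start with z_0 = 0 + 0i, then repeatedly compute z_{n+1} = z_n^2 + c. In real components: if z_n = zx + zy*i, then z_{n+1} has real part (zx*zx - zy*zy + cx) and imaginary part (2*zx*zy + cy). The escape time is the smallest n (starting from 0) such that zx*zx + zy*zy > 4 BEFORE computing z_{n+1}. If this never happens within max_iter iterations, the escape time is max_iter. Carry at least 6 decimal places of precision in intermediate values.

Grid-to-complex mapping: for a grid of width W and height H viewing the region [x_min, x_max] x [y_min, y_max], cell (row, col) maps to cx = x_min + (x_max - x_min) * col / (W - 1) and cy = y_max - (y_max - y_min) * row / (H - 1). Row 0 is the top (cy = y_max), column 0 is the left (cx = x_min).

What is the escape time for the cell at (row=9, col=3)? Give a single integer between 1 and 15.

z_0 = 0 + 0i, c = -1.2067 + -1.1160i
Iter 1: z = -1.2067 + -1.1160i, |z|^2 = 2.7015
Iter 2: z = -0.9961 + 1.5773i, |z|^2 = 3.4800
Iter 3: z = -2.7023 + -4.2582i, |z|^2 = 25.4346
Escaped at iteration 3

Answer: 3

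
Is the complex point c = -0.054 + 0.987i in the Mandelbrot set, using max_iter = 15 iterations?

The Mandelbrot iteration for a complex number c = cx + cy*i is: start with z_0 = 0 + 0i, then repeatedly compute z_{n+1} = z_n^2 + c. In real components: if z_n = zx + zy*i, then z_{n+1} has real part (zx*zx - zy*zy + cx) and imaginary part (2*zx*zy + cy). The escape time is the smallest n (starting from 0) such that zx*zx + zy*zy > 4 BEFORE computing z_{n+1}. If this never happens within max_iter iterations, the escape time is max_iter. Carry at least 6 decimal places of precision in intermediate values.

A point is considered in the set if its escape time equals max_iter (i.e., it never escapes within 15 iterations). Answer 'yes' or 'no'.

Answer: yes

Derivation:
z_0 = 0 + 0i, c = -0.0540 + 0.9870i
Iter 1: z = -0.0540 + 0.9870i, |z|^2 = 0.9771
Iter 2: z = -1.0253 + 0.8804i, |z|^2 = 1.8263
Iter 3: z = 0.2220 + -0.8183i, |z|^2 = 0.7189
Iter 4: z = -0.6743 + 0.6236i, |z|^2 = 0.8436
Iter 5: z = 0.0117 + 0.1460i, |z|^2 = 0.0215
Iter 6: z = -0.0752 + 0.9904i, |z|^2 = 0.9866
Iter 7: z = -1.0293 + 0.8381i, |z|^2 = 1.7618
Iter 8: z = 0.3031 + -0.7383i, |z|^2 = 0.6369
Iter 9: z = -0.5072 + 0.5395i, |z|^2 = 0.5483
Iter 10: z = -0.0879 + 0.4397i, |z|^2 = 0.2011
Iter 11: z = -0.2396 + 0.9097i, |z|^2 = 0.8850
Iter 12: z = -0.8242 + 0.5510i, |z|^2 = 0.9829
Iter 13: z = 0.3217 + 0.0787i, |z|^2 = 0.1097
Iter 14: z = 0.0433 + 1.0376i, |z|^2 = 1.0786
Did not escape in 15 iterations → in set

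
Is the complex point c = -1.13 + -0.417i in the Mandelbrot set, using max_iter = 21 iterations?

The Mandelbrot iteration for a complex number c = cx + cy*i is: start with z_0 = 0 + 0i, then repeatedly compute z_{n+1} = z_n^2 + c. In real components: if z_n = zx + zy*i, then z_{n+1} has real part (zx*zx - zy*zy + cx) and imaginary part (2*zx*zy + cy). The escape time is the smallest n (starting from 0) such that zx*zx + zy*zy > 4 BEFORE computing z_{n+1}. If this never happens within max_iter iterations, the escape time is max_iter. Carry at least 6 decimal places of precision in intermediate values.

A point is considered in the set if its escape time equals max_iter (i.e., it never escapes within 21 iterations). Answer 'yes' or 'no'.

z_0 = 0 + 0i, c = -1.1300 + -0.4170i
Iter 1: z = -1.1300 + -0.4170i, |z|^2 = 1.4508
Iter 2: z = -0.0270 + 0.5254i, |z|^2 = 0.2768
Iter 3: z = -1.4053 + -0.4454i, |z|^2 = 2.1733
Iter 4: z = 0.6466 + 0.8348i, |z|^2 = 1.1150
Iter 5: z = -1.4087 + 0.6626i, |z|^2 = 2.4234
Iter 6: z = 0.4155 + -2.2837i, |z|^2 = 5.3880
Escaped at iteration 6

Answer: no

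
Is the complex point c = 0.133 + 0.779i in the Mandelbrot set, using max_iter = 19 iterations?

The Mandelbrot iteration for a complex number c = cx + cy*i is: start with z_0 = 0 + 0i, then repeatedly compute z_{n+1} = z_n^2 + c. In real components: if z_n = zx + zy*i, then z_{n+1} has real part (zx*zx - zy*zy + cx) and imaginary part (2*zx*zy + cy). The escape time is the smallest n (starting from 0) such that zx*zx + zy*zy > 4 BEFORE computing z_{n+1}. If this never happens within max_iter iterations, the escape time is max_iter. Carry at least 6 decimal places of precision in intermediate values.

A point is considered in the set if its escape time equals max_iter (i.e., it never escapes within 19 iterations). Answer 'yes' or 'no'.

z_0 = 0 + 0i, c = 0.1330 + 0.7790i
Iter 1: z = 0.1330 + 0.7790i, |z|^2 = 0.6245
Iter 2: z = -0.4562 + 0.9862i, |z|^2 = 1.1807
Iter 3: z = -0.6315 + -0.1207i, |z|^2 = 0.4134
Iter 4: z = 0.5173 + 0.9315i, |z|^2 = 1.1352
Iter 5: z = -0.4671 + 1.7427i, |z|^2 = 3.2551
Iter 6: z = -2.6857 + -0.8490i, |z|^2 = 7.9338
Escaped at iteration 6

Answer: no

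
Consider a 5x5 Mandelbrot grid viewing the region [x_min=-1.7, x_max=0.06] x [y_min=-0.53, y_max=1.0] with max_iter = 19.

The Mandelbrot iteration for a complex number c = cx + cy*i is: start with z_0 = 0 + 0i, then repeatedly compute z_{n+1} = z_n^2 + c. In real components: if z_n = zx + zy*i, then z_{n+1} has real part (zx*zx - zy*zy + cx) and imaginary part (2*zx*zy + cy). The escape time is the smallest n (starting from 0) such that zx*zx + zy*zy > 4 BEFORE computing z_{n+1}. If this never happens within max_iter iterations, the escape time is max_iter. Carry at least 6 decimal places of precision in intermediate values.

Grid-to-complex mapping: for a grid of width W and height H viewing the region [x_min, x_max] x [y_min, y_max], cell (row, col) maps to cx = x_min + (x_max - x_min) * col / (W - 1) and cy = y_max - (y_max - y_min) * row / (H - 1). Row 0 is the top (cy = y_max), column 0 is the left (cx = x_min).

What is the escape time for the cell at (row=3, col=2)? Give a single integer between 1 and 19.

Answer: 19

Derivation:
z_0 = 0 + 0i, c = -0.8200 + -0.1475i
Iter 1: z = -0.8200 + -0.1475i, |z|^2 = 0.6942
Iter 2: z = -0.1694 + 0.0944i, |z|^2 = 0.0376
Iter 3: z = -0.8002 + -0.1795i, |z|^2 = 0.6726
Iter 4: z = -0.2118 + 0.1397i, |z|^2 = 0.0644
Iter 5: z = -0.7947 + -0.2067i, |z|^2 = 0.6742
Iter 6: z = -0.2313 + 0.1810i, |z|^2 = 0.0862
Iter 7: z = -0.7993 + -0.2312i, |z|^2 = 0.6923
Iter 8: z = -0.2346 + 0.2221i, |z|^2 = 0.1044
Iter 9: z = -0.8143 + -0.2517i, |z|^2 = 0.7265
Iter 10: z = -0.2203 + 0.2625i, |z|^2 = 0.1174
Iter 11: z = -0.8404 + -0.2631i, |z|^2 = 0.7754
Iter 12: z = -0.1830 + 0.2947i, |z|^2 = 0.1204
Iter 13: z = -0.8734 + -0.2554i, |z|^2 = 0.8280
Iter 14: z = -0.1224 + 0.2986i, |z|^2 = 0.1042
Iter 15: z = -0.8942 + -0.2206i, |z|^2 = 0.8482
Iter 16: z = -0.0691 + 0.2470i, |z|^2 = 0.0658
Iter 17: z = -0.8763 + -0.1817i, |z|^2 = 0.8008
Iter 18: z = -0.0852 + 0.1708i, |z|^2 = 0.0364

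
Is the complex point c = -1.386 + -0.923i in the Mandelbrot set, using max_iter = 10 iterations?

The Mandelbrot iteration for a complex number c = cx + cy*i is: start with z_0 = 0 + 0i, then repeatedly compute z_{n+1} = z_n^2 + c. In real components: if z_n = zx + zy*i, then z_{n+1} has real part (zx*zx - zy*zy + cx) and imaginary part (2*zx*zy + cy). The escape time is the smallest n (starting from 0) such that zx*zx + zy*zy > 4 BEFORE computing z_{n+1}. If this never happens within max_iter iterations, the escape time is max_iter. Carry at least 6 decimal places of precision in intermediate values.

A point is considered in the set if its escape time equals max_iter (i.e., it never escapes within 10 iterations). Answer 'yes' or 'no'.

z_0 = 0 + 0i, c = -1.3860 + -0.9230i
Iter 1: z = -1.3860 + -0.9230i, |z|^2 = 2.7729
Iter 2: z = -0.3169 + 1.6356i, |z|^2 = 2.7755
Iter 3: z = -3.9606 + -1.9597i, |z|^2 = 19.5268
Escaped at iteration 3

Answer: no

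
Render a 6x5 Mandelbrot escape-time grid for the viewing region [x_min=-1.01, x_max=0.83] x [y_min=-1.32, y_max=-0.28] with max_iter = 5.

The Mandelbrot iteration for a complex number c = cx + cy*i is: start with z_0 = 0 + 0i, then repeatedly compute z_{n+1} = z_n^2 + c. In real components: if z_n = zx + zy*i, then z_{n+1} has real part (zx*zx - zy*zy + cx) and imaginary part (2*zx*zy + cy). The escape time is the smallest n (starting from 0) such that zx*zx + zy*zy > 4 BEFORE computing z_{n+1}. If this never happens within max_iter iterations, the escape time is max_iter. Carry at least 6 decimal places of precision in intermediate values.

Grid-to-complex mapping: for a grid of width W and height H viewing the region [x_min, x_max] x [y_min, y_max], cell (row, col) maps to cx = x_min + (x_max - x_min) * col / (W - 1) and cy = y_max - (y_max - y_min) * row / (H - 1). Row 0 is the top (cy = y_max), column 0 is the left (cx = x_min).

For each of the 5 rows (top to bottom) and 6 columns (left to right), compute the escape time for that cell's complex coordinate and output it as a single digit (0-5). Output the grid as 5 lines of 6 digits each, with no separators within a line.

Answer: 555553
555553
345532
335422
222222

Derivation:
(row=0, col=0): c = -1.0100 + -0.2800i → escape time 5
(row=0, col=1): c = -0.6420 + -0.2800i → escape time 5
(row=0, col=2): c = -0.2740 + -0.2800i → escape time 5
(row=0, col=3): c = 0.0940 + -0.2800i → escape time 5
(row=0, col=4): c = 0.4620 + -0.2800i → escape time 5
(row=0, col=5): c = 0.8300 + -0.2800i → escape time 3
(row=1, col=0): c = -1.0100 + -0.5400i → escape time 5
(row=1, col=1): c = -0.6420 + -0.5400i → escape time 5
(row=1, col=2): c = -0.2740 + -0.5400i → escape time 5
(row=1, col=3): c = 0.0940 + -0.5400i → escape time 5
(row=1, col=4): c = 0.4620 + -0.5400i → escape time 5
(row=1, col=5): c = 0.8300 + -0.5400i → escape time 3
(row=2, col=0): c = -1.0100 + -0.8000i → escape time 3
(row=2, col=1): c = -0.6420 + -0.8000i → escape time 4
(row=2, col=2): c = -0.2740 + -0.8000i → escape time 5
(row=2, col=3): c = 0.0940 + -0.8000i → escape time 5
(row=2, col=4): c = 0.4620 + -0.8000i → escape time 3
(row=2, col=5): c = 0.8300 + -0.8000i → escape time 2
(row=3, col=0): c = -1.0100 + -1.0600i → escape time 3
(row=3, col=1): c = -0.6420 + -1.0600i → escape time 3
(row=3, col=2): c = -0.2740 + -1.0600i → escape time 5
(row=3, col=3): c = 0.0940 + -1.0600i → escape time 4
(row=3, col=4): c = 0.4620 + -1.0600i → escape time 2
(row=3, col=5): c = 0.8300 + -1.0600i → escape time 2
(row=4, col=0): c = -1.0100 + -1.3200i → escape time 2
(row=4, col=1): c = -0.6420 + -1.3200i → escape time 2
(row=4, col=2): c = -0.2740 + -1.3200i → escape time 2
(row=4, col=3): c = 0.0940 + -1.3200i → escape time 2
(row=4, col=4): c = 0.4620 + -1.3200i → escape time 2
(row=4, col=5): c = 0.8300 + -1.3200i → escape time 2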